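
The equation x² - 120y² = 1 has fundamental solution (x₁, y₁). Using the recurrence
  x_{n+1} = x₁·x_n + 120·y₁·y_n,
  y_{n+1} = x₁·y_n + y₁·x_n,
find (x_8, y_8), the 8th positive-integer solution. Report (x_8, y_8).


Step 1: Find the fundamental solution (x₁, y₁) of x² - 120y² = 1.
  Expand √120 as a continued fraction. a₀ = ⌊√120⌋ = 10; iterate m_{k+1} = d_k·a_k − m_k, d_{k+1} = (120 − m_{k+1}²)/d_k, a_{k+1} = ⌊(a₀ + m_{k+1})/d_{k+1}⌋ (starting m₀ = 0, d₀ = 1), with convergents p_k = a_k·p_{k-1} + p_{k-2}, q_k = a_k·q_{k-1} + q_{k-2} (p₋₁ = 1, q₋₁ = 0):
  k = 0: a₀ = 10; p₀/q₀ = 10/1; p₀² − 120·q₀² = 100 − 120 = -20.
  k = 1: m = 10, d = 20, a = ⌊(10 + 10)/20⌋ = 1; p/q = (1·10 + 1)/(1·1 + 0) = 11/1; p² − 120·q² = 121 − 120 = 1.
  The first convergent with p² − 120·q² = 1 gives the fundamental solution (x₁, y₁) = (11, 1).
Step 2: Apply the recurrence (x_{n+1}, y_{n+1}) = (x₁x_n + 120y₁y_n, x₁y_n + y₁x_n) repeatedly.
  From (x_1, y_1) = (11, 1): x_2 = 11·11 + 120·1·1 = 241; y_2 = 11·1 + 1·11 = 22.
  From (x_2, y_2) = (241, 22): x_3 = 11·241 + 120·1·22 = 5291; y_3 = 11·22 + 1·241 = 483.
  From (x_3, y_3) = (5291, 483): x_4 = 11·5291 + 120·1·483 = 116161; y_4 = 11·483 + 1·5291 = 10604.
  From (x_4, y_4) = (116161, 10604): x_5 = 11·116161 + 120·1·10604 = 2550251; y_5 = 11·10604 + 1·116161 = 232805.
  From (x_5, y_5) = (2550251, 232805): x_6 = 11·2550251 + 120·1·232805 = 55989361; y_6 = 11·232805 + 1·2550251 = 5111106.
  From (x_6, y_6) = (55989361, 5111106): x_7 = 11·55989361 + 120·1·5111106 = 1229215691; y_7 = 11·5111106 + 1·55989361 = 112211527.
  From (x_7, y_7) = (1229215691, 112211527): x_8 = 11·1229215691 + 120·1·112211527 = 26986755841; y_8 = 11·112211527 + 1·1229215691 = 2463542488.
Step 3: Verify x_8² - 120·y_8² = 728284990821747617281 - 728284990821747617280 = 1 (should be 1). ✓

(x_1, y_1) = (11, 1); (x_8, y_8) = (26986755841, 2463542488).


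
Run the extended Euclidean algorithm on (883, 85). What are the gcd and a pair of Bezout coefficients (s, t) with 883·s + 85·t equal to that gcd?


Euclidean algorithm on (883, 85) — divide until remainder is 0:
  883 = 10 · 85 + 33
  85 = 2 · 33 + 19
  33 = 1 · 19 + 14
  19 = 1 · 14 + 5
  14 = 2 · 5 + 4
  5 = 1 · 4 + 1
  4 = 4 · 1 + 0
gcd(883, 85) = 1.
Track Bezout coefficients alongside the remainders: start with r₀ = 883 = a·1 + b·0 (s = 1, t = 0) and r₁ = 85 = a·0 + b·1 (s = 0, t = 1); each new remainder r_{k+1} = r_{k-1} − q_k·r_k inherits s_{k+1} = s_{k-1} − q_k·s_k, t_{k+1} = t_{k-1} − q_k·t_k, so r_k = a·s_k + b·t_k at every step:
  q = 10: r = 33, s = 1 − 10·0 = 1, t = 0 − 10·1 = -10  (check: 883·1 + 85·(-10) = 33)
  q = 2: r = 19, s = 0 − 2·1 = -2, t = 1 − 2·(-10) = 21  (check: 883·(-2) + 85·21 = 19)
  q = 1: r = 14, s = 1 − 1·(-2) = 3, t = -10 − 1·21 = -31  (check: 883·3 + 85·(-31) = 14)
  q = 1: r = 5, s = -2 − 1·3 = -5, t = 21 − 1·(-31) = 52  (check: 883·(-5) + 85·52 = 5)
  q = 2: r = 4, s = 3 − 2·(-5) = 13, t = -31 − 2·52 = -135  (check: 883·13 + 85·(-135) = 4)
  q = 1: r = 1, s = -5 − 1·13 = -18, t = 52 − 1·(-135) = 187  (check: 883·(-18) + 85·187 = 1)
The row with r = 1 (the gcd) gives the Bezout coefficients s = -18, t = 187.
Result: 883 · (-18) + 85 · (187) = 1.

gcd(883, 85) = 1; s = -18, t = 187 (check: 883·(-18) + 85·187 = 1).


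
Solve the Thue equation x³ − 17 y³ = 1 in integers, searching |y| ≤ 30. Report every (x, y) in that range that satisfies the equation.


The equation is x³ - 17y³ = 1. For fixed y, x³ = 17·y³ + 1, so a solution requires the RHS to be a perfect cube.
Strategy: iterate y from -30 to 30, compute RHS = 17·y³ + 1, and check whether it is a (positive or negative) perfect cube.
Check small values of y:
  y = 0: RHS = 1 = (1)³ ⇒ x = 1 works.
  y = 1: RHS = 18 is not a perfect cube.
  y = -1: RHS = -16 is not a perfect cube.
  y = 2: RHS = 137 is not a perfect cube.
  y = -2: RHS = -135 is not a perfect cube.
  y = 3: RHS = 460 is not a perfect cube.
  y = -3: RHS = -458 is not a perfect cube.
Continuing, at y = 7: RHS = 5832 = (18)³ ⇒ x = 18 works.
Searching the remaining y in |y| ≤ 30 finds no further solutions.
Collected solutions: (1, 0), (18, 7).

Solutions (with |y| ≤ 30): (1, 0), (18, 7).


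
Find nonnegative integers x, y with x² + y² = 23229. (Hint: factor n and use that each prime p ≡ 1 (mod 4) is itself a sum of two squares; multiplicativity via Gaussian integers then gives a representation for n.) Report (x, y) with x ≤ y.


Step 1: Factor n = 23229 = 3^2 · 29 · 89.
Step 2: Check the mod-4 condition on each prime factor: 3 ≡ 3 (mod 4), exponent 2 (must be even); 29 ≡ 1 (mod 4), exponent 1; 89 ≡ 1 (mod 4), exponent 1.
All primes ≡ 3 (mod 4) appear to even exponent (or don't appear), so by the two-squares theorem n IS expressible as a sum of two squares.
Step 3: Build a representation. Group n = k² · m with k = 3 and m = 29 · 89 = 2581 (a product of primes ≡ 1 (mod 4)); a representation of m scales to one of n via (k·x)² + (k·y)² = k²(x² + y²). Each prime p ≡ 1 (mod 4) is itself a sum of two squares; find a² by testing p − a² for a perfect square:
  29: 29 − 1² = 28, 29 − 2² = 25 = 5² ⇒ 29 = 2² + 5².
  89: 89 − 1² = 88, 89 − 2² = 85, 89 − 3² = 80, 89 − 4² = 73, 89 − 5² = 64 = 8² ⇒ 89 = 5² + 8².
  Combine using the Brahmagupta–Fibonacci identity (a² + b²)(c² + d²) = (ac − bd)² + (ad + bc)² = (ac + bd)² + (ad − bc)²:
  29 · 89 = 2581: from (2² + 5²)(5² + 8²), take (2·5 − 5·8, 2·8 + 5·5) = (10 − 40, 16 + 25) = (-30, 41); dropping signs (only squares matter) gives (30, 41); check 30² + 41² = 900 + 1681 = 2581 ✓.
  Scale by k = 3: (3·30, 3·41) = (90, 123).
Step 4: Order so x ≤ y and verify: 90² + 123² = 8100 + 15129 = 23229 = n. ✓

n = 23229 = 90² + 123² (one valid representation with x ≤ y).


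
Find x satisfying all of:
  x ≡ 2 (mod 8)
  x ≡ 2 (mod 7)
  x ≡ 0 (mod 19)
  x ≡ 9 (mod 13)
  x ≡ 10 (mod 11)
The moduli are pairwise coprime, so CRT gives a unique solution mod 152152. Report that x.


Product of moduli M = 8 · 7 · 19 · 13 · 11 = 152152.
Merge one congruence at a time:
  Start: x ≡ 2 (mod 8).
  Combine with x ≡ 2 (mod 7); new modulus lcm = 56.
    Write x = 2 + 8·t and substitute into x ≡ 2 (mod 7): 8·t ≡ 2 − 2 = 0 (mod 7).
    Reduce coefficients mod 7: 1·t ≡ 0 (mod 7).
    So t ≡ 0 (mod 7).
    Then x = 2 + 8·0 = 2, valid modulo lcm(8, 7) = 56: x ≡ 2 (mod 56).
  Combine with x ≡ 0 (mod 19); new modulus lcm = 1064.
    Write x = 2 + 56·t and substitute into x ≡ 0 (mod 19): 56·t ≡ 0 − 2 = -2 (mod 19).
    Reduce coefficients mod 19: 18·t ≡ 17 (mod 19).
    The inverse of 18 mod 19 is 18 (since 18·18 = 324 = 17·19 + 1), so t ≡ 18·17 = 306 ≡ 2 (mod 19).
    Then x = 2 + 56·2 = 114, valid modulo lcm(56, 19) = 1064: x ≡ 114 (mod 1064).
  Combine with x ≡ 9 (mod 13); new modulus lcm = 13832.
    Write x = 114 + 1064·t and substitute into x ≡ 9 (mod 13): 1064·t ≡ 9 − 114 = -105 (mod 13).
    Reduce coefficients mod 13: 11·t ≡ 12 (mod 13).
    The inverse of 11 mod 13 is 6 (since 11·6 = 66 = 5·13 + 1), so t ≡ 6·12 = 72 ≡ 7 (mod 13).
    Then x = 114 + 1064·7 = 7562, valid modulo lcm(1064, 13) = 13832: x ≡ 7562 (mod 13832).
  Combine with x ≡ 10 (mod 11); new modulus lcm = 152152.
    Write x = 7562 + 13832·t and substitute into x ≡ 10 (mod 11): 13832·t ≡ 10 − 7562 = -7552 (mod 11).
    Reduce coefficients mod 11: 5·t ≡ 5 (mod 11).
    The inverse of 5 mod 11 is 9 (since 5·9 = 45 = 4·11 + 1), so t ≡ 9·5 = 45 ≡ 1 (mod 11).
    Then x = 7562 + 13832·1 = 21394, valid modulo lcm(13832, 11) = 152152: x ≡ 21394 (mod 152152).
Verify against each original: 21394 mod 8 = 2, 21394 mod 7 = 2, 21394 mod 19 = 0, 21394 mod 13 = 9, 21394 mod 11 = 10.

x ≡ 21394 (mod 152152).


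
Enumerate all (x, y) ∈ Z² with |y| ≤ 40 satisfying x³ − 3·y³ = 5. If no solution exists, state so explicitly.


The equation is x³ - 3y³ = 5. For fixed y, x³ = 3·y³ + 5, so a solution requires the RHS to be a perfect cube.
Strategy: iterate y from -40 to 40, compute RHS = 3·y³ + 5, and check whether it is a (positive or negative) perfect cube.
Check small values of y:
  y = 0: RHS = 5 is not a perfect cube.
  y = 1: RHS = 8 = (2)³ ⇒ x = 2 works.
  y = -1: RHS = 2 is not a perfect cube.
  y = 2: RHS = 29 is not a perfect cube.
  y = -2: RHS = -19 is not a perfect cube.
  y = 3: RHS = 86 is not a perfect cube.
  y = -3: RHS = -76 is not a perfect cube.
Continuing the search up to |y| = 40 finds no further solutions beyond those listed.
Collected solutions: (2, 1).

Solutions (with |y| ≤ 40): (2, 1).


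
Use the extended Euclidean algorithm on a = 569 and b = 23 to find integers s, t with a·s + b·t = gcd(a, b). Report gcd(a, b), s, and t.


Euclidean algorithm on (569, 23) — divide until remainder is 0:
  569 = 24 · 23 + 17
  23 = 1 · 17 + 6
  17 = 2 · 6 + 5
  6 = 1 · 5 + 1
  5 = 5 · 1 + 0
gcd(569, 23) = 1.
Track Bezout coefficients alongside the remainders: start with r₀ = 569 = a·1 + b·0 (s = 1, t = 0) and r₁ = 23 = a·0 + b·1 (s = 0, t = 1); each new remainder r_{k+1} = r_{k-1} − q_k·r_k inherits s_{k+1} = s_{k-1} − q_k·s_k, t_{k+1} = t_{k-1} − q_k·t_k, so r_k = a·s_k + b·t_k at every step:
  q = 24: r = 17, s = 1 − 24·0 = 1, t = 0 − 24·1 = -24  (check: 569·1 + 23·(-24) = 17)
  q = 1: r = 6, s = 0 − 1·1 = -1, t = 1 − 1·(-24) = 25  (check: 569·(-1) + 23·25 = 6)
  q = 2: r = 5, s = 1 − 2·(-1) = 3, t = -24 − 2·25 = -74  (check: 569·3 + 23·(-74) = 5)
  q = 1: r = 1, s = -1 − 1·3 = -4, t = 25 − 1·(-74) = 99  (check: 569·(-4) + 23·99 = 1)
The row with r = 1 (the gcd) gives the Bezout coefficients s = -4, t = 99.
Result: 569 · (-4) + 23 · (99) = 1.

gcd(569, 23) = 1; s = -4, t = 99 (check: 569·(-4) + 23·99 = 1).


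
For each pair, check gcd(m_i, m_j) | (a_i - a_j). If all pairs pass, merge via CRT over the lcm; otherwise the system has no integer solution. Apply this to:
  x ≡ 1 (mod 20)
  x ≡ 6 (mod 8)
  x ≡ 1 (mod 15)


Moduli 20, 8, 15 are not pairwise coprime, so CRT works modulo lcm(m_i) when all pairwise compatibility conditions hold.
Pairwise compatibility: gcd(m_i, m_j) must divide a_i - a_j for every pair.
Merge one congruence at a time:
  Start: x ≡ 1 (mod 20).
  Combine with x ≡ 6 (mod 8): gcd(20, 8) = 4, and 6 - 1 = 5 is NOT divisible by 4.
    ⇒ system is inconsistent (no integer solution).

No solution (the system is inconsistent).


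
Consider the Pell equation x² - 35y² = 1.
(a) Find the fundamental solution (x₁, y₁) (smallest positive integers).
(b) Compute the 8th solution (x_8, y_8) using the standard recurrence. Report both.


Step 1: Find the fundamental solution (x₁, y₁) of x² - 35y² = 1.
  Expand √35 as a continued fraction. a₀ = ⌊√35⌋ = 5; iterate m_{k+1} = d_k·a_k − m_k, d_{k+1} = (35 − m_{k+1}²)/d_k, a_{k+1} = ⌊(a₀ + m_{k+1})/d_{k+1}⌋ (starting m₀ = 0, d₀ = 1), with convergents p_k = a_k·p_{k-1} + p_{k-2}, q_k = a_k·q_{k-1} + q_{k-2} (p₋₁ = 1, q₋₁ = 0):
  k = 0: a₀ = 5; p₀/q₀ = 5/1; p₀² − 35·q₀² = 25 − 35 = -10.
  k = 1: m = 5, d = 10, a = ⌊(5 + 5)/10⌋ = 1; p/q = (1·5 + 1)/(1·1 + 0) = 6/1; p² − 35·q² = 36 − 35 = 1.
  The first convergent with p² − 35·q² = 1 gives the fundamental solution (x₁, y₁) = (6, 1).
Step 2: Apply the recurrence (x_{n+1}, y_{n+1}) = (x₁x_n + 35y₁y_n, x₁y_n + y₁x_n) repeatedly.
  From (x_1, y_1) = (6, 1): x_2 = 6·6 + 35·1·1 = 71; y_2 = 6·1 + 1·6 = 12.
  From (x_2, y_2) = (71, 12): x_3 = 6·71 + 35·1·12 = 846; y_3 = 6·12 + 1·71 = 143.
  From (x_3, y_3) = (846, 143): x_4 = 6·846 + 35·1·143 = 10081; y_4 = 6·143 + 1·846 = 1704.
  From (x_4, y_4) = (10081, 1704): x_5 = 6·10081 + 35·1·1704 = 120126; y_5 = 6·1704 + 1·10081 = 20305.
  From (x_5, y_5) = (120126, 20305): x_6 = 6·120126 + 35·1·20305 = 1431431; y_6 = 6·20305 + 1·120126 = 241956.
  From (x_6, y_6) = (1431431, 241956): x_7 = 6·1431431 + 35·1·241956 = 17057046; y_7 = 6·241956 + 1·1431431 = 2883167.
  From (x_7, y_7) = (17057046, 2883167): x_8 = 6·17057046 + 35·1·2883167 = 203253121; y_8 = 6·2883167 + 1·17057046 = 34356048.
Step 3: Verify x_8² - 35·y_8² = 41311831196240641 - 41311831196240640 = 1 (should be 1). ✓

(x_1, y_1) = (6, 1); (x_8, y_8) = (203253121, 34356048).


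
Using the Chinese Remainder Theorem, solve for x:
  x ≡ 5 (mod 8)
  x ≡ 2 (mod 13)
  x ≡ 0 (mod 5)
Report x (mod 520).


Moduli 8, 13, 5 are pairwise coprime; by CRT there is a unique solution modulo M = 8 · 13 · 5 = 520.
Solve pairwise, accumulating the modulus:
  Start with x ≡ 5 (mod 8).
  Combine with x ≡ 2 (mod 13): since gcd(8, 13) = 1, we get a unique residue mod 104.
    Write x = 5 + 8·t and substitute into x ≡ 2 (mod 13): 8·t ≡ 2 − 5 = -3 (mod 13).
    Reduce coefficients mod 13: 8·t ≡ 10 (mod 13).
    The inverse of 8 mod 13 is 5 (since 8·5 = 40 = 3·13 + 1), so t ≡ 5·10 = 50 ≡ 11 (mod 13).
    Then x = 5 + 8·11 = 93, valid modulo lcm(8, 13) = 104: x ≡ 93 (mod 104).
  Combine with x ≡ 0 (mod 5): since gcd(104, 5) = 1, we get a unique residue mod 520.
    Write x = 93 + 104·t and substitute into x ≡ 0 (mod 5): 104·t ≡ 0 − 93 = -93 (mod 5).
    Reduce coefficients mod 5: 4·t ≡ 2 (mod 5).
    The inverse of 4 mod 5 is 4 (since 4·4 = 16 = 3·5 + 1), so t ≡ 4·2 = 8 ≡ 3 (mod 5).
    Then x = 93 + 104·3 = 405, valid modulo lcm(104, 5) = 520: x ≡ 405 (mod 520).
Verify: 405 mod 8 = 5 ✓, 405 mod 13 = 2 ✓, 405 mod 5 = 0 ✓.

x ≡ 405 (mod 520).


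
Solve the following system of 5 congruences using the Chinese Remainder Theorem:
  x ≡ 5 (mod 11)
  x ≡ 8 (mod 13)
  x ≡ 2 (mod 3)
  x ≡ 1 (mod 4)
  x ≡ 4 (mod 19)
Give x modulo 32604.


Product of moduli M = 11 · 13 · 3 · 4 · 19 = 32604.
Merge one congruence at a time:
  Start: x ≡ 5 (mod 11).
  Combine with x ≡ 8 (mod 13); new modulus lcm = 143.
    Write x = 5 + 11·t and substitute into x ≡ 8 (mod 13): 11·t ≡ 8 − 5 = 3 (mod 13).
    The inverse of 11 mod 13 is 6 (since 11·6 = 66 = 5·13 + 1), so t ≡ 6·3 = 18 ≡ 5 (mod 13).
    Then x = 5 + 11·5 = 60, valid modulo lcm(11, 13) = 143: x ≡ 60 (mod 143).
  Combine with x ≡ 2 (mod 3); new modulus lcm = 429.
    Write x = 60 + 143·t and substitute into x ≡ 2 (mod 3): 143·t ≡ 2 − 60 = -58 (mod 3).
    Reduce coefficients mod 3: 2·t ≡ 2 (mod 3).
    The inverse of 2 mod 3 is 2 (since 2·2 = 4 = 1·3 + 1), so t ≡ 2·2 = 4 ≡ 1 (mod 3).
    Then x = 60 + 143·1 = 203, valid modulo lcm(143, 3) = 429: x ≡ 203 (mod 429).
  Combine with x ≡ 1 (mod 4); new modulus lcm = 1716.
    Write x = 203 + 429·t and substitute into x ≡ 1 (mod 4): 429·t ≡ 1 − 203 = -202 (mod 4).
    Reduce coefficients mod 4: 1·t ≡ 2 (mod 4).
    So t ≡ 2 (mod 4).
    Then x = 203 + 429·2 = 1061, valid modulo lcm(429, 4) = 1716: x ≡ 1061 (mod 1716).
  Combine with x ≡ 4 (mod 19); new modulus lcm = 32604.
    Write x = 1061 + 1716·t and substitute into x ≡ 4 (mod 19): 1716·t ≡ 4 − 1061 = -1057 (mod 19).
    Reduce coefficients mod 19: 6·t ≡ 7 (mod 19).
    The inverse of 6 mod 19 is 16 (since 6·16 = 96 = 5·19 + 1), so t ≡ 16·7 = 112 ≡ 17 (mod 19).
    Then x = 1061 + 1716·17 = 30233, valid modulo lcm(1716, 19) = 32604: x ≡ 30233 (mod 32604).
Verify against each original: 30233 mod 11 = 5, 30233 mod 13 = 8, 30233 mod 3 = 2, 30233 mod 4 = 1, 30233 mod 19 = 4.

x ≡ 30233 (mod 32604).


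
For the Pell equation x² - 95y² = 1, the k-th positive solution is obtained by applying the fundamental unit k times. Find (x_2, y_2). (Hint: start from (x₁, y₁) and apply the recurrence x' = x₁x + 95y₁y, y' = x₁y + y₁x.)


Step 1: Find the fundamental solution (x₁, y₁) of x² - 95y² = 1.
  Expand √95 as a continued fraction. a₀ = ⌊√95⌋ = 9; iterate m_{k+1} = d_k·a_k − m_k, d_{k+1} = (95 − m_{k+1}²)/d_k, a_{k+1} = ⌊(a₀ + m_{k+1})/d_{k+1}⌋ (starting m₀ = 0, d₀ = 1), with convergents p_k = a_k·p_{k-1} + p_{k-2}, q_k = a_k·q_{k-1} + q_{k-2} (p₋₁ = 1, q₋₁ = 0):
  k = 0: a₀ = 9; p₀/q₀ = 9/1; p₀² − 95·q₀² = 81 − 95 = -14.
  k = 1: m = 9, d = 14, a = ⌊(9 + 9)/14⌋ = 1; p/q = (1·9 + 1)/(1·1 + 0) = 10/1; p² − 95·q² = 100 − 95 = 5.
  k = 2: m = 5, d = 5, a = ⌊(9 + 5)/5⌋ = 2; p/q = (2·10 + 9)/(2·1 + 1) = 29/3; p² − 95·q² = 841 − 855 = -14.
  k = 3: m = 5, d = 14, a = ⌊(9 + 5)/14⌋ = 1; p/q = (1·29 + 10)/(1·3 + 1) = 39/4; p² − 95·q² = 1521 − 1520 = 1.
  The first convergent with p² − 95·q² = 1 gives the fundamental solution (x₁, y₁) = (39, 4).
Step 2: Apply the recurrence (x_{n+1}, y_{n+1}) = (x₁x_n + 95y₁y_n, x₁y_n + y₁x_n) repeatedly.
  From (x_1, y_1) = (39, 4): x_2 = 39·39 + 95·4·4 = 3041; y_2 = 39·4 + 4·39 = 312.
Step 3: Verify x_2² - 95·y_2² = 9247681 - 9247680 = 1 (should be 1). ✓

(x_1, y_1) = (39, 4); (x_2, y_2) = (3041, 312).


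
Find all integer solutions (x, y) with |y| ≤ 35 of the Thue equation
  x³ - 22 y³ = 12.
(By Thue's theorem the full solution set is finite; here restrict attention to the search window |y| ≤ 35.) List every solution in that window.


The equation is x³ - 22y³ = 12. For fixed y, x³ = 22·y³ + 12, so a solution requires the RHS to be a perfect cube.
Strategy: iterate y from -35 to 35, compute RHS = 22·y³ + 12, and check whether it is a (positive or negative) perfect cube.
Check small values of y:
  y = 0: RHS = 12 is not a perfect cube.
  y = 1: RHS = 34 is not a perfect cube.
  y = -1: RHS = -10 is not a perfect cube.
  y = 2: RHS = 188 is not a perfect cube.
  y = -2: RHS = -164 is not a perfect cube.
  y = 3: RHS = 606 is not a perfect cube.
  y = -3: RHS = -582 is not a perfect cube.
Continuing the search up to |y| = 35 finds no solutions either.
No (x, y) in the scanned range satisfies the equation.

No integer solutions with |y| ≤ 35.


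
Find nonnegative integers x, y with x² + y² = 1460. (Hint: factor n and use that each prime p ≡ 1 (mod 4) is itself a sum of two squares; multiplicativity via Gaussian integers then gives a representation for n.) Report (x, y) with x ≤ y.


Step 1: Factor n = 1460 = 2^2 · 5 · 73.
Step 2: Check the mod-4 condition on each prime factor: 2 = 2 (special); 5 ≡ 1 (mod 4), exponent 1; 73 ≡ 1 (mod 4), exponent 1.
All primes ≡ 3 (mod 4) appear to even exponent (or don't appear), so by the two-squares theorem n IS expressible as a sum of two squares.
Step 3: Build a representation. Group n = k² · m with k = 2 and m = 5 · 73 = 365 (a product of primes ≡ 1 (mod 4)); a representation of m scales to one of n via (k·x)² + (k·y)² = k²(x² + y²). Each prime p ≡ 1 (mod 4) is itself a sum of two squares; find a² by testing p − a² for a perfect square:
  5: 5 − 1² = 4 = 2² ⇒ 5 = 1² + 2².
  73: 73 − 1² = 72, 73 − 2² = 69, 73 − 3² = 64 = 8² ⇒ 73 = 3² + 8².
  Combine using the Brahmagupta–Fibonacci identity (a² + b²)(c² + d²) = (ac − bd)² + (ad + bc)² = (ac + bd)² + (ad − bc)²:
  5 · 73 = 365: from (1² + 2²)(3² + 8²), take (1·3 − 2·8, 1·8 + 2·3) = (3 − 16, 8 + 6) = (-13, 14); dropping signs (only squares matter) gives (13, 14); check 13² + 14² = 169 + 196 = 365 ✓.
  Scale by k = 2: (2·13, 2·14) = (26, 28).
Step 4: Order so x ≤ y and verify: 26² + 28² = 676 + 784 = 1460 = n. ✓

n = 1460 = 26² + 28² (one valid representation with x ≤ y).


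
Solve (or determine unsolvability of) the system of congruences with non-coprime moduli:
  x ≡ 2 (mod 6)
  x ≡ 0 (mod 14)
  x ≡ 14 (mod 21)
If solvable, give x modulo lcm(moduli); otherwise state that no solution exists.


Moduli 6, 14, 21 are not pairwise coprime, so CRT works modulo lcm(m_i) when all pairwise compatibility conditions hold.
Pairwise compatibility: gcd(m_i, m_j) must divide a_i - a_j for every pair.
Merge one congruence at a time:
  Start: x ≡ 2 (mod 6).
  Combine with x ≡ 0 (mod 14): gcd(6, 14) = 2; 0 - 2 = -2, which IS divisible by 2, so compatible.
    Write x = 2 + 6·t and substitute into x ≡ 0 (mod 14): 6·t ≡ 0 − 2 = -2 (mod 14).
    Divide the congruence (and modulus) by g = 2: 3·t ≡ -1 (mod 7).
    Reduce coefficients mod 7: 3·t ≡ 6 (mod 7).
    The inverse of 3 mod 7 is 5 (since 3·5 = 15 = 2·7 + 1), so t ≡ 5·6 = 30 ≡ 2 (mod 7).
    Then x = 2 + 6·2 = 14, valid modulo lcm(6, 14) = 42: x ≡ 14 (mod 42).
  Combine with x ≡ 14 (mod 21): gcd(42, 21) = 21; 14 - 14 = 0, which IS divisible by 21, so compatible.
    Write x = 14 + 42·t and substitute into x ≡ 14 (mod 21): 42·t ≡ 14 − 14 = 0 (mod 21).
    Divide the congruence (and modulus) by g = 21: 2·t ≡ 0 (mod 1).
    Modulo 1 every t works; take t = 0.
    Then x = 14 + 42·0 = 14, valid modulo lcm(42, 21) = 42: x ≡ 14 (mod 42).
Verify: 14 mod 6 = 2, 14 mod 14 = 0, 14 mod 21 = 14.

x ≡ 14 (mod 42).


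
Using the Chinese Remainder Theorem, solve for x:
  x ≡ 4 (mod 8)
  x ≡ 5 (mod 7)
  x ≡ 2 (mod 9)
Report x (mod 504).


Moduli 8, 7, 9 are pairwise coprime; by CRT there is a unique solution modulo M = 8 · 7 · 9 = 504.
Solve pairwise, accumulating the modulus:
  Start with x ≡ 4 (mod 8).
  Combine with x ≡ 5 (mod 7): since gcd(8, 7) = 1, we get a unique residue mod 56.
    Write x = 4 + 8·t and substitute into x ≡ 5 (mod 7): 8·t ≡ 5 − 4 = 1 (mod 7).
    Reduce coefficients mod 7: 1·t ≡ 1 (mod 7).
    So t ≡ 1 (mod 7).
    Then x = 4 + 8·1 = 12, valid modulo lcm(8, 7) = 56: x ≡ 12 (mod 56).
  Combine with x ≡ 2 (mod 9): since gcd(56, 9) = 1, we get a unique residue mod 504.
    Write x = 12 + 56·t and substitute into x ≡ 2 (mod 9): 56·t ≡ 2 − 12 = -10 (mod 9).
    Reduce coefficients mod 9: 2·t ≡ 8 (mod 9).
    The inverse of 2 mod 9 is 5 (since 2·5 = 10 = 1·9 + 1), so t ≡ 5·8 = 40 ≡ 4 (mod 9).
    Then x = 12 + 56·4 = 236, valid modulo lcm(56, 9) = 504: x ≡ 236 (mod 504).
Verify: 236 mod 8 = 4 ✓, 236 mod 7 = 5 ✓, 236 mod 9 = 2 ✓.

x ≡ 236 (mod 504).


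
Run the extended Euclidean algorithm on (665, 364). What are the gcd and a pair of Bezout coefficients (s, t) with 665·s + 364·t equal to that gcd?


Euclidean algorithm on (665, 364) — divide until remainder is 0:
  665 = 1 · 364 + 301
  364 = 1 · 301 + 63
  301 = 4 · 63 + 49
  63 = 1 · 49 + 14
  49 = 3 · 14 + 7
  14 = 2 · 7 + 0
gcd(665, 364) = 7.
Track Bezout coefficients alongside the remainders: start with r₀ = 665 = a·1 + b·0 (s = 1, t = 0) and r₁ = 364 = a·0 + b·1 (s = 0, t = 1); each new remainder r_{k+1} = r_{k-1} − q_k·r_k inherits s_{k+1} = s_{k-1} − q_k·s_k, t_{k+1} = t_{k-1} − q_k·t_k, so r_k = a·s_k + b·t_k at every step:
  q = 1: r = 301, s = 1 − 1·0 = 1, t = 0 − 1·1 = -1  (check: 665·1 + 364·(-1) = 301)
  q = 1: r = 63, s = 0 − 1·1 = -1, t = 1 − 1·(-1) = 2  (check: 665·(-1) + 364·2 = 63)
  q = 4: r = 49, s = 1 − 4·(-1) = 5, t = -1 − 4·2 = -9  (check: 665·5 + 364·(-9) = 49)
  q = 1: r = 14, s = -1 − 1·5 = -6, t = 2 − 1·(-9) = 11  (check: 665·(-6) + 364·11 = 14)
  q = 3: r = 7, s = 5 − 3·(-6) = 23, t = -9 − 3·11 = -42  (check: 665·23 + 364·(-42) = 7)
The row with r = 7 (the gcd) gives the Bezout coefficients s = 23, t = -42.
Result: 665 · (23) + 364 · (-42) = 7.

gcd(665, 364) = 7; s = 23, t = -42 (check: 665·23 + 364·(-42) = 7).


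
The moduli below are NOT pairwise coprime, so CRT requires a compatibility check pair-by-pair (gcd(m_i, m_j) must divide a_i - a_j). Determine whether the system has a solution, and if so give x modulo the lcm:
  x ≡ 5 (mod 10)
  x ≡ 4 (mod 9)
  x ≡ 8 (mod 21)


Moduli 10, 9, 21 are not pairwise coprime, so CRT works modulo lcm(m_i) when all pairwise compatibility conditions hold.
Pairwise compatibility: gcd(m_i, m_j) must divide a_i - a_j for every pair.
Merge one congruence at a time:
  Start: x ≡ 5 (mod 10).
  Combine with x ≡ 4 (mod 9): gcd(10, 9) = 1; 4 - 5 = -1, which IS divisible by 1, so compatible.
    Write x = 5 + 10·t and substitute into x ≡ 4 (mod 9): 10·t ≡ 4 − 5 = -1 (mod 9).
    Reduce coefficients mod 9: 1·t ≡ 8 (mod 9).
    So t ≡ 8 (mod 9).
    Then x = 5 + 10·8 = 85, valid modulo lcm(10, 9) = 90: x ≡ 85 (mod 90).
  Combine with x ≡ 8 (mod 21): gcd(90, 21) = 3, and 8 - 85 = -77 is NOT divisible by 3.
    ⇒ system is inconsistent (no integer solution).

No solution (the system is inconsistent).


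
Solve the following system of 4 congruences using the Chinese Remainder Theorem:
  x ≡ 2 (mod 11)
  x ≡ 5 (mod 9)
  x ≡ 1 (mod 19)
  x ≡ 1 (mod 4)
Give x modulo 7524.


Product of moduli M = 11 · 9 · 19 · 4 = 7524.
Merge one congruence at a time:
  Start: x ≡ 2 (mod 11).
  Combine with x ≡ 5 (mod 9); new modulus lcm = 99.
    Write x = 2 + 11·t and substitute into x ≡ 5 (mod 9): 11·t ≡ 5 − 2 = 3 (mod 9).
    Reduce coefficients mod 9: 2·t ≡ 3 (mod 9).
    The inverse of 2 mod 9 is 5 (since 2·5 = 10 = 1·9 + 1), so t ≡ 5·3 = 15 ≡ 6 (mod 9).
    Then x = 2 + 11·6 = 68, valid modulo lcm(11, 9) = 99: x ≡ 68 (mod 99).
  Combine with x ≡ 1 (mod 19); new modulus lcm = 1881.
    Write x = 68 + 99·t and substitute into x ≡ 1 (mod 19): 99·t ≡ 1 − 68 = -67 (mod 19).
    Reduce coefficients mod 19: 4·t ≡ 9 (mod 19).
    The inverse of 4 mod 19 is 5 (since 4·5 = 20 = 1·19 + 1), so t ≡ 5·9 = 45 ≡ 7 (mod 19).
    Then x = 68 + 99·7 = 761, valid modulo lcm(99, 19) = 1881: x ≡ 761 (mod 1881).
  Combine with x ≡ 1 (mod 4); new modulus lcm = 7524.
    Write x = 761 + 1881·t and substitute into x ≡ 1 (mod 4): 1881·t ≡ 1 − 761 = -760 (mod 4).
    Reduce coefficients mod 4: 1·t ≡ 0 (mod 4).
    So t ≡ 0 (mod 4).
    Then x = 761 + 1881·0 = 761, valid modulo lcm(1881, 4) = 7524: x ≡ 761 (mod 7524).
Verify against each original: 761 mod 11 = 2, 761 mod 9 = 5, 761 mod 19 = 1, 761 mod 4 = 1.

x ≡ 761 (mod 7524).


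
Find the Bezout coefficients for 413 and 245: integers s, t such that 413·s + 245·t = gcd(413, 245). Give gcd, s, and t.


Euclidean algorithm on (413, 245) — divide until remainder is 0:
  413 = 1 · 245 + 168
  245 = 1 · 168 + 77
  168 = 2 · 77 + 14
  77 = 5 · 14 + 7
  14 = 2 · 7 + 0
gcd(413, 245) = 7.
Track Bezout coefficients alongside the remainders: start with r₀ = 413 = a·1 + b·0 (s = 1, t = 0) and r₁ = 245 = a·0 + b·1 (s = 0, t = 1); each new remainder r_{k+1} = r_{k-1} − q_k·r_k inherits s_{k+1} = s_{k-1} − q_k·s_k, t_{k+1} = t_{k-1} − q_k·t_k, so r_k = a·s_k + b·t_k at every step:
  q = 1: r = 168, s = 1 − 1·0 = 1, t = 0 − 1·1 = -1  (check: 413·1 + 245·(-1) = 168)
  q = 1: r = 77, s = 0 − 1·1 = -1, t = 1 − 1·(-1) = 2  (check: 413·(-1) + 245·2 = 77)
  q = 2: r = 14, s = 1 − 2·(-1) = 3, t = -1 − 2·2 = -5  (check: 413·3 + 245·(-5) = 14)
  q = 5: r = 7, s = -1 − 5·3 = -16, t = 2 − 5·(-5) = 27  (check: 413·(-16) + 245·27 = 7)
The row with r = 7 (the gcd) gives the Bezout coefficients s = -16, t = 27.
Result: 413 · (-16) + 245 · (27) = 7.

gcd(413, 245) = 7; s = -16, t = 27 (check: 413·(-16) + 245·27 = 7).


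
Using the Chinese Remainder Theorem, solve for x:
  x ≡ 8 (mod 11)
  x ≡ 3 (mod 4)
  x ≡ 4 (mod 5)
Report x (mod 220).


Moduli 11, 4, 5 are pairwise coprime; by CRT there is a unique solution modulo M = 11 · 4 · 5 = 220.
Solve pairwise, accumulating the modulus:
  Start with x ≡ 8 (mod 11).
  Combine with x ≡ 3 (mod 4): since gcd(11, 4) = 1, we get a unique residue mod 44.
    Write x = 8 + 11·t and substitute into x ≡ 3 (mod 4): 11·t ≡ 3 − 8 = -5 (mod 4).
    Reduce coefficients mod 4: 3·t ≡ 3 (mod 4).
    The inverse of 3 mod 4 is 3 (since 3·3 = 9 = 2·4 + 1), so t ≡ 3·3 = 9 ≡ 1 (mod 4).
    Then x = 8 + 11·1 = 19, valid modulo lcm(11, 4) = 44: x ≡ 19 (mod 44).
  Combine with x ≡ 4 (mod 5): since gcd(44, 5) = 1, we get a unique residue mod 220.
    Write x = 19 + 44·t and substitute into x ≡ 4 (mod 5): 44·t ≡ 4 − 19 = -15 (mod 5).
    Reduce coefficients mod 5: 4·t ≡ 0 (mod 5).
    The inverse of 4 mod 5 is 4 (since 4·4 = 16 = 3·5 + 1), so t ≡ 4·0 = 0 ≡ 0 (mod 5).
    Then x = 19 + 44·0 = 19, valid modulo lcm(44, 5) = 220: x ≡ 19 (mod 220).
Verify: 19 mod 11 = 8 ✓, 19 mod 4 = 3 ✓, 19 mod 5 = 4 ✓.

x ≡ 19 (mod 220).


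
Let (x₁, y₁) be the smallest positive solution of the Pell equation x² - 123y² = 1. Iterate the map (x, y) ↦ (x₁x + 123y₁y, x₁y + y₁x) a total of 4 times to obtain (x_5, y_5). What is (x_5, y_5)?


Step 1: Find the fundamental solution (x₁, y₁) of x² - 123y² = 1.
  Expand √123 as a continued fraction. a₀ = ⌊√123⌋ = 11; iterate m_{k+1} = d_k·a_k − m_k, d_{k+1} = (123 − m_{k+1}²)/d_k, a_{k+1} = ⌊(a₀ + m_{k+1})/d_{k+1}⌋ (starting m₀ = 0, d₀ = 1), with convergents p_k = a_k·p_{k-1} + p_{k-2}, q_k = a_k·q_{k-1} + q_{k-2} (p₋₁ = 1, q₋₁ = 0):
  k = 0: a₀ = 11; p₀/q₀ = 11/1; p₀² − 123·q₀² = 121 − 123 = -2.
  k = 1: m = 11, d = 2, a = ⌊(11 + 11)/2⌋ = 11; p/q = (11·11 + 1)/(11·1 + 0) = 122/11; p² − 123·q² = 14884 − 14883 = 1.
  The first convergent with p² − 123·q² = 1 gives the fundamental solution (x₁, y₁) = (122, 11).
Step 2: Apply the recurrence (x_{n+1}, y_{n+1}) = (x₁x_n + 123y₁y_n, x₁y_n + y₁x_n) repeatedly.
  From (x_1, y_1) = (122, 11): x_2 = 122·122 + 123·11·11 = 29767; y_2 = 122·11 + 11·122 = 2684.
  From (x_2, y_2) = (29767, 2684): x_3 = 122·29767 + 123·11·2684 = 7263026; y_3 = 122·2684 + 11·29767 = 654885.
  From (x_3, y_3) = (7263026, 654885): x_4 = 122·7263026 + 123·11·654885 = 1772148577; y_4 = 122·654885 + 11·7263026 = 159789256.
  From (x_4, y_4) = (1772148577, 159789256): x_5 = 122·1772148577 + 123·11·159789256 = 432396989762; y_5 = 122·159789256 + 11·1772148577 = 38987923579.
Step 3: Verify x_5² - 123·y_5² = 186967156755239132816644 - 186967156755239132816643 = 1 (should be 1). ✓

(x_1, y_1) = (122, 11); (x_5, y_5) = (432396989762, 38987923579).


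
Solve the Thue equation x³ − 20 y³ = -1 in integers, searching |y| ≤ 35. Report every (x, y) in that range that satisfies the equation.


The equation is x³ - 20y³ = -1. For fixed y, x³ = 20·y³ − 1, so a solution requires the RHS to be a perfect cube.
Strategy: iterate y from -35 to 35, compute RHS = 20·y³ − 1, and check whether it is a (positive or negative) perfect cube.
Check small values of y:
  y = 0: RHS = -1 = (-1)³ ⇒ x = -1 works.
  y = 1: RHS = 19 is not a perfect cube.
  y = -1: RHS = -21 is not a perfect cube.
  y = 2: RHS = 159 is not a perfect cube.
  y = -2: RHS = -161 is not a perfect cube.
  y = 3: RHS = 539 is not a perfect cube.
  y = -3: RHS = -541 is not a perfect cube.
Continuing, at y = 7: RHS = 6859 = (19)³ ⇒ x = 19 works.
Searching the remaining y in |y| ≤ 35 finds no further solutions.
Collected solutions: (-1, 0), (19, 7).

Solutions (with |y| ≤ 35): (-1, 0), (19, 7).


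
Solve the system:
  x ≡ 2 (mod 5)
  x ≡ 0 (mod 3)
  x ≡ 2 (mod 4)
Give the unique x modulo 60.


Moduli 5, 3, 4 are pairwise coprime; by CRT there is a unique solution modulo M = 5 · 3 · 4 = 60.
Solve pairwise, accumulating the modulus:
  Start with x ≡ 2 (mod 5).
  Combine with x ≡ 0 (mod 3): since gcd(5, 3) = 1, we get a unique residue mod 15.
    Write x = 2 + 5·t and substitute into x ≡ 0 (mod 3): 5·t ≡ 0 − 2 = -2 (mod 3).
    Reduce coefficients mod 3: 2·t ≡ 1 (mod 3).
    The inverse of 2 mod 3 is 2 (since 2·2 = 4 = 1·3 + 1), so t ≡ 2·1 = 2 ≡ 2 (mod 3).
    Then x = 2 + 5·2 = 12, valid modulo lcm(5, 3) = 15: x ≡ 12 (mod 15).
  Combine with x ≡ 2 (mod 4): since gcd(15, 4) = 1, we get a unique residue mod 60.
    Write x = 12 + 15·t and substitute into x ≡ 2 (mod 4): 15·t ≡ 2 − 12 = -10 (mod 4).
    Reduce coefficients mod 4: 3·t ≡ 2 (mod 4).
    The inverse of 3 mod 4 is 3 (since 3·3 = 9 = 2·4 + 1), so t ≡ 3·2 = 6 ≡ 2 (mod 4).
    Then x = 12 + 15·2 = 42, valid modulo lcm(15, 4) = 60: x ≡ 42 (mod 60).
Verify: 42 mod 5 = 2 ✓, 42 mod 3 = 0 ✓, 42 mod 4 = 2 ✓.

x ≡ 42 (mod 60).


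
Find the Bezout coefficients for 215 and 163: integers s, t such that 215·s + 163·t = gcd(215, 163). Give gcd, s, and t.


Euclidean algorithm on (215, 163) — divide until remainder is 0:
  215 = 1 · 163 + 52
  163 = 3 · 52 + 7
  52 = 7 · 7 + 3
  7 = 2 · 3 + 1
  3 = 3 · 1 + 0
gcd(215, 163) = 1.
Track Bezout coefficients alongside the remainders: start with r₀ = 215 = a·1 + b·0 (s = 1, t = 0) and r₁ = 163 = a·0 + b·1 (s = 0, t = 1); each new remainder r_{k+1} = r_{k-1} − q_k·r_k inherits s_{k+1} = s_{k-1} − q_k·s_k, t_{k+1} = t_{k-1} − q_k·t_k, so r_k = a·s_k + b·t_k at every step:
  q = 1: r = 52, s = 1 − 1·0 = 1, t = 0 − 1·1 = -1  (check: 215·1 + 163·(-1) = 52)
  q = 3: r = 7, s = 0 − 3·1 = -3, t = 1 − 3·(-1) = 4  (check: 215·(-3) + 163·4 = 7)
  q = 7: r = 3, s = 1 − 7·(-3) = 22, t = -1 − 7·4 = -29  (check: 215·22 + 163·(-29) = 3)
  q = 2: r = 1, s = -3 − 2·22 = -47, t = 4 − 2·(-29) = 62  (check: 215·(-47) + 163·62 = 1)
The row with r = 1 (the gcd) gives the Bezout coefficients s = -47, t = 62.
Result: 215 · (-47) + 163 · (62) = 1.

gcd(215, 163) = 1; s = -47, t = 62 (check: 215·(-47) + 163·62 = 1).


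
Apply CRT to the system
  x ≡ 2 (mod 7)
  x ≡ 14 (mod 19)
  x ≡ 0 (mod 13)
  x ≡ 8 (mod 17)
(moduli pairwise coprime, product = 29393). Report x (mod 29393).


Product of moduli M = 7 · 19 · 13 · 17 = 29393.
Merge one congruence at a time:
  Start: x ≡ 2 (mod 7).
  Combine with x ≡ 14 (mod 19); new modulus lcm = 133.
    Write x = 2 + 7·t and substitute into x ≡ 14 (mod 19): 7·t ≡ 14 − 2 = 12 (mod 19).
    The inverse of 7 mod 19 is 11 (since 7·11 = 77 = 4·19 + 1), so t ≡ 11·12 = 132 ≡ 18 (mod 19).
    Then x = 2 + 7·18 = 128, valid modulo lcm(7, 19) = 133: x ≡ 128 (mod 133).
  Combine with x ≡ 0 (mod 13); new modulus lcm = 1729.
    Write x = 128 + 133·t and substitute into x ≡ 0 (mod 13): 133·t ≡ 0 − 128 = -128 (mod 13).
    Reduce coefficients mod 13: 3·t ≡ 2 (mod 13).
    The inverse of 3 mod 13 is 9 (since 3·9 = 27 = 2·13 + 1), so t ≡ 9·2 = 18 ≡ 5 (mod 13).
    Then x = 128 + 133·5 = 793, valid modulo lcm(133, 13) = 1729: x ≡ 793 (mod 1729).
  Combine with x ≡ 8 (mod 17); new modulus lcm = 29393.
    Write x = 793 + 1729·t and substitute into x ≡ 8 (mod 17): 1729·t ≡ 8 − 793 = -785 (mod 17).
    Reduce coefficients mod 17: 12·t ≡ 14 (mod 17).
    The inverse of 12 mod 17 is 10 (since 12·10 = 120 = 7·17 + 1), so t ≡ 10·14 = 140 ≡ 4 (mod 17).
    Then x = 793 + 1729·4 = 7709, valid modulo lcm(1729, 17) = 29393: x ≡ 7709 (mod 29393).
Verify against each original: 7709 mod 7 = 2, 7709 mod 19 = 14, 7709 mod 13 = 0, 7709 mod 17 = 8.

x ≡ 7709 (mod 29393).


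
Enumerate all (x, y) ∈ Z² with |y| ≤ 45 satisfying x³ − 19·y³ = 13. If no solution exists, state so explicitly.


The equation is x³ - 19y³ = 13. For fixed y, x³ = 19·y³ + 13, so a solution requires the RHS to be a perfect cube.
Strategy: iterate y from -45 to 45, compute RHS = 19·y³ + 13, and check whether it is a (positive or negative) perfect cube.
Check small values of y:
  y = 0: RHS = 13 is not a perfect cube.
  y = 1: RHS = 32 is not a perfect cube.
  y = -1: RHS = -6 is not a perfect cube.
  y = 2: RHS = 165 is not a perfect cube.
  y = -2: RHS = -139 is not a perfect cube.
  y = 3: RHS = 526 is not a perfect cube.
  y = -3: RHS = -500 is not a perfect cube.
Continuing the search up to |y| = 45 finds no solutions either.
No (x, y) in the scanned range satisfies the equation.

No integer solutions with |y| ≤ 45.


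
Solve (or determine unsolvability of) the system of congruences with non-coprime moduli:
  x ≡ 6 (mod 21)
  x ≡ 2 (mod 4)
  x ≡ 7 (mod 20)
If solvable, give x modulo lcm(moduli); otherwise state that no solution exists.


Moduli 21, 4, 20 are not pairwise coprime, so CRT works modulo lcm(m_i) when all pairwise compatibility conditions hold.
Pairwise compatibility: gcd(m_i, m_j) must divide a_i - a_j for every pair.
Merge one congruence at a time:
  Start: x ≡ 6 (mod 21).
  Combine with x ≡ 2 (mod 4): gcd(21, 4) = 1; 2 - 6 = -4, which IS divisible by 1, so compatible.
    Write x = 6 + 21·t and substitute into x ≡ 2 (mod 4): 21·t ≡ 2 − 6 = -4 (mod 4).
    Reduce coefficients mod 4: 1·t ≡ 0 (mod 4).
    So t ≡ 0 (mod 4).
    Then x = 6 + 21·0 = 6, valid modulo lcm(21, 4) = 84: x ≡ 6 (mod 84).
  Combine with x ≡ 7 (mod 20): gcd(84, 20) = 4, and 7 - 6 = 1 is NOT divisible by 4.
    ⇒ system is inconsistent (no integer solution).

No solution (the system is inconsistent).


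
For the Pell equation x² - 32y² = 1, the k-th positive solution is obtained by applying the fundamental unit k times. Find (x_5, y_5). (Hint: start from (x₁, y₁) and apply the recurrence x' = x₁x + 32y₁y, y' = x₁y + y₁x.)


Step 1: Find the fundamental solution (x₁, y₁) of x² - 32y² = 1.
  Expand √32 as a continued fraction. a₀ = ⌊√32⌋ = 5; iterate m_{k+1} = d_k·a_k − m_k, d_{k+1} = (32 − m_{k+1}²)/d_k, a_{k+1} = ⌊(a₀ + m_{k+1})/d_{k+1}⌋ (starting m₀ = 0, d₀ = 1), with convergents p_k = a_k·p_{k-1} + p_{k-2}, q_k = a_k·q_{k-1} + q_{k-2} (p₋₁ = 1, q₋₁ = 0):
  k = 0: a₀ = 5; p₀/q₀ = 5/1; p₀² − 32·q₀² = 25 − 32 = -7.
  k = 1: m = 5, d = 7, a = ⌊(5 + 5)/7⌋ = 1; p/q = (1·5 + 1)/(1·1 + 0) = 6/1; p² − 32·q² = 36 − 32 = 4.
  k = 2: m = 2, d = 4, a = ⌊(5 + 2)/4⌋ = 1; p/q = (1·6 + 5)/(1·1 + 1) = 11/2; p² − 32·q² = 121 − 128 = -7.
  k = 3: m = 2, d = 7, a = ⌊(5 + 2)/7⌋ = 1; p/q = (1·11 + 6)/(1·2 + 1) = 17/3; p² − 32·q² = 289 − 288 = 1.
  The first convergent with p² − 32·q² = 1 gives the fundamental solution (x₁, y₁) = (17, 3).
Step 2: Apply the recurrence (x_{n+1}, y_{n+1}) = (x₁x_n + 32y₁y_n, x₁y_n + y₁x_n) repeatedly.
  From (x_1, y_1) = (17, 3): x_2 = 17·17 + 32·3·3 = 577; y_2 = 17·3 + 3·17 = 102.
  From (x_2, y_2) = (577, 102): x_3 = 17·577 + 32·3·102 = 19601; y_3 = 17·102 + 3·577 = 3465.
  From (x_3, y_3) = (19601, 3465): x_4 = 17·19601 + 32·3·3465 = 665857; y_4 = 17·3465 + 3·19601 = 117708.
  From (x_4, y_4) = (665857, 117708): x_5 = 17·665857 + 32·3·117708 = 22619537; y_5 = 17·117708 + 3·665857 = 3998607.
Step 3: Verify x_5² - 32·y_5² = 511643454094369 - 511643454094368 = 1 (should be 1). ✓

(x_1, y_1) = (17, 3); (x_5, y_5) = (22619537, 3998607).


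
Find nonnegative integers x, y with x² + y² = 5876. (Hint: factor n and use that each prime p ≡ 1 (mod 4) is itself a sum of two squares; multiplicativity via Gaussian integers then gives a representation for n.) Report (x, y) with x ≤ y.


Step 1: Factor n = 5876 = 2^2 · 13 · 113.
Step 2: Check the mod-4 condition on each prime factor: 2 = 2 (special); 13 ≡ 1 (mod 4), exponent 1; 113 ≡ 1 (mod 4), exponent 1.
All primes ≡ 3 (mod 4) appear to even exponent (or don't appear), so by the two-squares theorem n IS expressible as a sum of two squares.
Step 3: Build a representation. Group n = k² · m with k = 2 and m = 13 · 113 = 1469 (a product of primes ≡ 1 (mod 4)); a representation of m scales to one of n via (k·x)² + (k·y)² = k²(x² + y²). Each prime p ≡ 1 (mod 4) is itself a sum of two squares; find a² by testing p − a² for a perfect square:
  13: 13 − 1² = 12, 13 − 2² = 9 = 3² ⇒ 13 = 2² + 3².
  113: 113 − 1² = 112, 113 − 2² = 109, 113 − 3² = 104, 113 − 4² = 97, 113 − 5² = 88, 113 − 6² = 77, 113 − 7² = 64 = 8² ⇒ 113 = 7² + 8².
  Combine using the Brahmagupta–Fibonacci identity (a² + b²)(c² + d²) = (ac − bd)² + (ad + bc)² = (ac + bd)² + (ad − bc)²:
  13 · 113 = 1469: from (2² + 3²)(7² + 8²), take (2·7 − 3·8, 2·8 + 3·7) = (14 − 24, 16 + 21) = (-10, 37); dropping signs (only squares matter) gives (10, 37); check 10² + 37² = 100 + 1369 = 1469 ✓.
  Scale by k = 2: (2·10, 2·37) = (20, 74).
Step 4: Order so x ≤ y and verify: 20² + 74² = 400 + 5476 = 5876 = n. ✓

n = 5876 = 20² + 74² (one valid representation with x ≤ y).
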